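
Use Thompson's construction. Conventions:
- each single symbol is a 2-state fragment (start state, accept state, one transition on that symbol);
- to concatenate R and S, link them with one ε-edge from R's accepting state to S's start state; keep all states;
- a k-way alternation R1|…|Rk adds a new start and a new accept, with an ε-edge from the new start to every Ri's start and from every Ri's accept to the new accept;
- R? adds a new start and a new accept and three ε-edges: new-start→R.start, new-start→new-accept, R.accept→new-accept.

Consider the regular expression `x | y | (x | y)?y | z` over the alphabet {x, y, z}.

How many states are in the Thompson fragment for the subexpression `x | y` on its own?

Fragment for `x | y`:
Each of the 2 symbol leaves contributes a 2-state fragment.
  x | y : 6 states

6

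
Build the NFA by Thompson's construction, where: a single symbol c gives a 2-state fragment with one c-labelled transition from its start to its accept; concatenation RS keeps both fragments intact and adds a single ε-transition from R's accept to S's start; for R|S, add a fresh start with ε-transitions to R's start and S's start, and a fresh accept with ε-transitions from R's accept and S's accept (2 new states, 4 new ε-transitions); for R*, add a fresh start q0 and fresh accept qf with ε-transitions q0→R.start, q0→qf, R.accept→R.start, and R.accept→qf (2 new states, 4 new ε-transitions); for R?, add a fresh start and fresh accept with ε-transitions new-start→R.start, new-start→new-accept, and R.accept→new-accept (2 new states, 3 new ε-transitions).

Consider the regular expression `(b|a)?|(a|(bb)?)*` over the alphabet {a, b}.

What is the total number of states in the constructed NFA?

22

Bottom-up over the parse tree:
Each of the 5 symbol leaves contributes a 2-state fragment.
  b|a = 6 states
  (b|a)? = 8 states
  bb = 4 states
  (bb)? = 6 states
  a|(bb)? = 10 states
  (a|(bb)?)* = 12 states
  (b|a)?|(a|(bb)?)* = 22 states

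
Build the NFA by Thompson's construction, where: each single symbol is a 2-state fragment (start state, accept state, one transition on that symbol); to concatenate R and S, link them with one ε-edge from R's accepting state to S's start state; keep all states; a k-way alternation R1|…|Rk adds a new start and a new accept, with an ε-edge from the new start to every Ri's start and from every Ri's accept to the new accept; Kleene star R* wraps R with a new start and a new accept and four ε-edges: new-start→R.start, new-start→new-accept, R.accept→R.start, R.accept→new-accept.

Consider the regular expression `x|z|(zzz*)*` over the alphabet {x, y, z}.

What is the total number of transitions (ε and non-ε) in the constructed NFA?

21

Per subexpression:
Each of the 5 symbol leaves contributes 1 transition (1 symbol, 0 ε).
  z* = 5 transitions (1 symbol, 4 ε)
  zzz* = 9 transitions (3 symbol, 6 ε)
  (zzz*)* = 13 transitions (3 symbol, 10 ε)
  x|z|(zzz*)* = 21 transitions (5 symbol, 16 ε)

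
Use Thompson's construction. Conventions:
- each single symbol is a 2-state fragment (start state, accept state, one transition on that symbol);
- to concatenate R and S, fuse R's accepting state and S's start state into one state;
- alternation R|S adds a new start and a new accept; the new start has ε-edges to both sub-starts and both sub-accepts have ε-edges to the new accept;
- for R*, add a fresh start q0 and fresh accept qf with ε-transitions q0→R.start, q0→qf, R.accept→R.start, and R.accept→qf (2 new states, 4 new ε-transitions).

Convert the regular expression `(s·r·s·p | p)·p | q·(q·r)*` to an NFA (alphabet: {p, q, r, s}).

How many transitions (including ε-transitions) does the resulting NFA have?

21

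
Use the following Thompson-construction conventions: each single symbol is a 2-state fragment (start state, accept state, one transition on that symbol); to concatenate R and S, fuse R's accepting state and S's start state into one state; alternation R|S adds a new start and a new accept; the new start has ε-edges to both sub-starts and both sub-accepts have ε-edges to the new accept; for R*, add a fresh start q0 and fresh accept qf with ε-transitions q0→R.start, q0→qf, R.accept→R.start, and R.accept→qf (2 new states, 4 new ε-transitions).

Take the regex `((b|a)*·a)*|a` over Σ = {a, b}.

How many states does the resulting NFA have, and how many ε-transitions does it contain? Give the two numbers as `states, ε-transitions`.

15, 16

By structural recursion:
Each of the 4 symbol leaves contributes 2 states and 0 ε-transitions.
  b|a : 6 states, 4 ε-transitions
  (b|a)* : 8 states, 8 ε-transitions
  (b|a)*·a : 9 states, 8 ε-transitions
  ((b|a)*·a)* : 11 states, 12 ε-transitions
  ((b|a)*·a)*|a : 15 states, 16 ε-transitions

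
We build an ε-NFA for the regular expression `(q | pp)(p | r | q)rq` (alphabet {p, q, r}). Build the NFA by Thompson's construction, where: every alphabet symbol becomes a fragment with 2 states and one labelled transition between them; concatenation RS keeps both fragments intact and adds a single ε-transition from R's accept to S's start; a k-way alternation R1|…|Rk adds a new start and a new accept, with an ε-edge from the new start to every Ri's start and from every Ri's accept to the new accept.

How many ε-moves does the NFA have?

14

Bottom-up over the parse tree:
Each of the 8 symbol leaves contributes 0 ε-transitions.
  pp : 1 ε-transition
  q | pp : 5 ε-transitions
  p | r | q : 6 ε-transitions
  (q | pp)(p | r | q)rq : 14 ε-transitions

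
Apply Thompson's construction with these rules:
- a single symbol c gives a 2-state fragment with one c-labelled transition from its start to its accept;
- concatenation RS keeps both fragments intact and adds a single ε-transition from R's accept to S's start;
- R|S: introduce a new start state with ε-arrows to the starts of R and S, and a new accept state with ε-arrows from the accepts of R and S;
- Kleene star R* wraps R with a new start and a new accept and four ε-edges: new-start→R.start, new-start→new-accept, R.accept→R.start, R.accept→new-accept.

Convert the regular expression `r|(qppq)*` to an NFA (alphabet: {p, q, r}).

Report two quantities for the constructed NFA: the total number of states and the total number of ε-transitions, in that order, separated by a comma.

14, 11

Per subexpression:
Each of the 5 symbol leaves contributes 2 states and 0 ε-transitions.
  qppq = 8 states, 3 ε-transitions
  (qppq)* = 10 states, 7 ε-transitions
  r|(qppq)* = 14 states, 11 ε-transitions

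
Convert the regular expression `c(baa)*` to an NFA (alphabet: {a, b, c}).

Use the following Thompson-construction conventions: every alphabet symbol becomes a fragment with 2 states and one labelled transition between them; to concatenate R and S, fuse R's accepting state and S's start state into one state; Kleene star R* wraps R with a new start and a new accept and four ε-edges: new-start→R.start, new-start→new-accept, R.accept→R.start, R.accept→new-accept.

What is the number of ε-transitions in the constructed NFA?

Per subexpression:
Each of the 4 symbol leaves contributes 0 ε-transitions.
  baa — 0 ε-transitions
  (baa)* — 4 ε-transitions
  c(baa)* — 4 ε-transitions

4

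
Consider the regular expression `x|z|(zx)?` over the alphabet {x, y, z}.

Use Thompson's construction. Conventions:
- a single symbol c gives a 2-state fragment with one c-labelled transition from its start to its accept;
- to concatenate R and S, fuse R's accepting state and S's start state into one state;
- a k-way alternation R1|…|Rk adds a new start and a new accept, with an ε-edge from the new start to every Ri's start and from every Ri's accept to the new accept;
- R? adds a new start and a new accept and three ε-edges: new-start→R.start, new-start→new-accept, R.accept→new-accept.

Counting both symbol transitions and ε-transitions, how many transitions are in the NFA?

13

By structural recursion:
Each of the 4 symbol leaves contributes 1 transition (1 symbol, 0 ε).
  zx → 2 transitions (2 symbol, 0 ε)
  (zx)? → 5 transitions (2 symbol, 3 ε)
  x|z|(zx)? → 13 transitions (4 symbol, 9 ε)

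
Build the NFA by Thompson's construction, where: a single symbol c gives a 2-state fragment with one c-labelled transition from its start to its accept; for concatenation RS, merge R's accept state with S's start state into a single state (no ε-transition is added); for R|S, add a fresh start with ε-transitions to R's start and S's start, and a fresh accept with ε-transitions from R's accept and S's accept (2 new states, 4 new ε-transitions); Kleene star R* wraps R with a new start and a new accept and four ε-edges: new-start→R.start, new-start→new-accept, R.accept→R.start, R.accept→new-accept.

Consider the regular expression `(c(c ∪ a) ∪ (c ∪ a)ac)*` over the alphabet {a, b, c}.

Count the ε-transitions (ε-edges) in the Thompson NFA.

16

Bottom-up over the parse tree:
Each of the 7 symbol leaves contributes 0 ε-transitions.
  c ∪ a = 4 ε-transitions
  c(c ∪ a) = 4 ε-transitions
  c ∪ a = 4 ε-transitions
  (c ∪ a)ac = 4 ε-transitions
  c(c ∪ a) ∪ (c ∪ a)ac = 12 ε-transitions
  (c(c ∪ a) ∪ (c ∪ a)ac)* = 16 ε-transitions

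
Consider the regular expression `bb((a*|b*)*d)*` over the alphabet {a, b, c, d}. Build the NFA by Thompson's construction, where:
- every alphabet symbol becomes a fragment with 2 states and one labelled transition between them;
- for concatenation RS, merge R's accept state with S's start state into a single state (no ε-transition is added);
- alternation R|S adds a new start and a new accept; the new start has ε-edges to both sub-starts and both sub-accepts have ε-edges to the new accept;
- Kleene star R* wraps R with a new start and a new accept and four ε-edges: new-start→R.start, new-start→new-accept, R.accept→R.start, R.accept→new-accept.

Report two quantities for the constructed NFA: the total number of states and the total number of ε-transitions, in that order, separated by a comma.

17, 20

Bottom-up over the parse tree:
Each of the 5 symbol leaves contributes 2 states and 0 ε-transitions.
  a* — 4 states, 4 ε-transitions
  b* — 4 states, 4 ε-transitions
  a*|b* — 10 states, 12 ε-transitions
  (a*|b*)* — 12 states, 16 ε-transitions
  (a*|b*)*d — 13 states, 16 ε-transitions
  ((a*|b*)*d)* — 15 states, 20 ε-transitions
  bb((a*|b*)*d)* — 17 states, 20 ε-transitions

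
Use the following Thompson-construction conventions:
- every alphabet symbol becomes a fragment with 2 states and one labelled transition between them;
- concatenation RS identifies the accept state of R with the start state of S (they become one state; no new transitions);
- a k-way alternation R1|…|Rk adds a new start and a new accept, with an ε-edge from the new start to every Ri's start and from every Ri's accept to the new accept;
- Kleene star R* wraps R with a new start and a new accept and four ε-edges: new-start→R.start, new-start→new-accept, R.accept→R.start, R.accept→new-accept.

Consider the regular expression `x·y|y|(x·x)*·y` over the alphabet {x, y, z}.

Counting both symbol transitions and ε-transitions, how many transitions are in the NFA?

Building bottom-up:
Each of the 6 symbol leaves contributes 1 transition (1 symbol, 0 ε).
  x·y — 2 transitions (2 symbol, 0 ε)
  x·x — 2 transitions (2 symbol, 0 ε)
  (x·x)* — 6 transitions (2 symbol, 4 ε)
  (x·x)*·y — 7 transitions (3 symbol, 4 ε)
  x·y|y|(x·x)*·y — 16 transitions (6 symbol, 10 ε)

16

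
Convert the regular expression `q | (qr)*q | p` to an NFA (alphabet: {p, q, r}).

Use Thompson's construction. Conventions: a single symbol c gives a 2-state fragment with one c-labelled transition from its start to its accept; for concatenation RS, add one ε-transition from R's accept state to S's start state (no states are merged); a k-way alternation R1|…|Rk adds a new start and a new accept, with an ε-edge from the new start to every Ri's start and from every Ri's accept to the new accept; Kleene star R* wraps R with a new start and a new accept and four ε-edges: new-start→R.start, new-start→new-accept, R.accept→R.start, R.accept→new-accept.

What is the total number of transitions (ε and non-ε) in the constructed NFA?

Recursing over subexpressions:
Each of the 5 symbol leaves contributes 1 transition (1 symbol, 0 ε).
  qr = 3 transitions (2 symbol, 1 ε)
  (qr)* = 7 transitions (2 symbol, 5 ε)
  (qr)*q = 9 transitions (3 symbol, 6 ε)
  q | (qr)*q | p = 17 transitions (5 symbol, 12 ε)

17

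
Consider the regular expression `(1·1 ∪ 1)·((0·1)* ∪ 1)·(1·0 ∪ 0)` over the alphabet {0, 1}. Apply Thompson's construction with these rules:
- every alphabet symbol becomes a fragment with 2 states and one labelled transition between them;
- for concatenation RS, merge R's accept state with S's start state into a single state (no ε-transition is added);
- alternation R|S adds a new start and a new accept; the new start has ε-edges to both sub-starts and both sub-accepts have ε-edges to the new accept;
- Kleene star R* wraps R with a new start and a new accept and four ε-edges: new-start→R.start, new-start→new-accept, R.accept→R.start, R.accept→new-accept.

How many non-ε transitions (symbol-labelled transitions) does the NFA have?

9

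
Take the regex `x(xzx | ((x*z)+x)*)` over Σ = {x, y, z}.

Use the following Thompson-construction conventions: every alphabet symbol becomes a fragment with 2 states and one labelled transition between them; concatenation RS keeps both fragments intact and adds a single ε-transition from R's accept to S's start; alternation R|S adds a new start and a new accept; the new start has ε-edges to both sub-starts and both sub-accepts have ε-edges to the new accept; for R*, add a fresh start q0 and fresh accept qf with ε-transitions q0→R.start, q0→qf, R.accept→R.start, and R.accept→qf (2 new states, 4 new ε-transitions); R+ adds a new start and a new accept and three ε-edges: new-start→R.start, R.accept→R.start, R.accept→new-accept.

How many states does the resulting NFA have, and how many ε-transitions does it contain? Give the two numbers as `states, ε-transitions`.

22, 20

Per subexpression:
Each of the 7 symbol leaves contributes 2 states and 0 ε-transitions.
  xzx — 6 states, 2 ε-transitions
  x* — 4 states, 4 ε-transitions
  x*z — 6 states, 5 ε-transitions
  (x*z)+ — 8 states, 8 ε-transitions
  (x*z)+x — 10 states, 9 ε-transitions
  ((x*z)+x)* — 12 states, 13 ε-transitions
  xzx | ((x*z)+x)* — 20 states, 19 ε-transitions
  x(xzx | ((x*z)+x)*) — 22 states, 20 ε-transitions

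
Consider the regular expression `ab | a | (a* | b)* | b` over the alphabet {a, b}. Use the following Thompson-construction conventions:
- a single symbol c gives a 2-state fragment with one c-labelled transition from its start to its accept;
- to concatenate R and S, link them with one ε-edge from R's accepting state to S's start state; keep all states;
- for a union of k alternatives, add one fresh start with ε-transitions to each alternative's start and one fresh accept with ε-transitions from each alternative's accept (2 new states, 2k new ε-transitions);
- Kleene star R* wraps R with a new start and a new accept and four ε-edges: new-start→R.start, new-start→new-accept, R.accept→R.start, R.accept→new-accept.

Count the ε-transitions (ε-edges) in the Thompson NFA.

21

Bottom-up over the parse tree:
Each of the 6 symbol leaves contributes 0 ε-transitions.
  ab : 1 ε-transition
  a* : 4 ε-transitions
  a* | b : 8 ε-transitions
  (a* | b)* : 12 ε-transitions
  ab | a | (a* | b)* | b : 21 ε-transitions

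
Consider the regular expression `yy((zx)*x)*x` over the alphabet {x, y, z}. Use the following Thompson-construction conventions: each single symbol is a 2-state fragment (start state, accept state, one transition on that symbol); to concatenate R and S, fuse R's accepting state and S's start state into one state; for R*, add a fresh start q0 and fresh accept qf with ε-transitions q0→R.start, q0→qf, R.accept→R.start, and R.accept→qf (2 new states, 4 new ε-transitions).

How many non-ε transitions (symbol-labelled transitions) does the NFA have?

6

Per subexpression:
Each of the 6 symbol leaves contributes exactly 1 symbol transition.
  zx = 2 symbol transitions
  (zx)* = 2 symbol transitions
  (zx)*x = 3 symbol transitions
  ((zx)*x)* = 3 symbol transitions
  yy((zx)*x)*x = 6 symbol transitions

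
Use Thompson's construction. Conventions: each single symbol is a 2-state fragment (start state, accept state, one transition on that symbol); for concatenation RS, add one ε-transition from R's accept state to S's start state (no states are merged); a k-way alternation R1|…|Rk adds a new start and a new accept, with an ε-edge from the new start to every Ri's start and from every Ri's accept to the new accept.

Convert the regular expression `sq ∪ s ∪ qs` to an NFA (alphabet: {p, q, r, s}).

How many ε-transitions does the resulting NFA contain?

8

Recursing over subexpressions:
Each of the 5 symbol leaves contributes 0 ε-transitions.
  sq : 1 ε-transition
  qs : 1 ε-transition
  sq ∪ s ∪ qs : 8 ε-transitions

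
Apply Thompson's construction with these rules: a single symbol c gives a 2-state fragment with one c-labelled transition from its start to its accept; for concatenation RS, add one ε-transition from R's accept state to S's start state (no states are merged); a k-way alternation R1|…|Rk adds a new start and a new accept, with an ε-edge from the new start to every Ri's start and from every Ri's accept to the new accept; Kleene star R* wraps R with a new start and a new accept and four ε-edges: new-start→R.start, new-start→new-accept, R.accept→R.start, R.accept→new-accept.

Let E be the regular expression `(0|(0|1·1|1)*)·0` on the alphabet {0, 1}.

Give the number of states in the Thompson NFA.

Building bottom-up:
Each of the 6 symbol leaves contributes a 2-state fragment.
  1·1 = 4 states
  0|1·1|1 = 10 states
  (0|1·1|1)* = 12 states
  0|(0|1·1|1)* = 16 states
  (0|(0|1·1|1)*)·0 = 18 states

18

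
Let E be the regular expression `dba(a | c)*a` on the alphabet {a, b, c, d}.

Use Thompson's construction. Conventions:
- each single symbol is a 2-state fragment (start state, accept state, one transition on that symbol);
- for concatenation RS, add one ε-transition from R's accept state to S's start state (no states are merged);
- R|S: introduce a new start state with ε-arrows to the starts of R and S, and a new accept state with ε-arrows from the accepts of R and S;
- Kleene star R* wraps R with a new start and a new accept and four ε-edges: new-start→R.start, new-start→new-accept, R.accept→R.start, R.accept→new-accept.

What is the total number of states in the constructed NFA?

Bottom-up over the parse tree:
Each of the 6 symbol leaves contributes a 2-state fragment.
  a | c — 6 states
  (a | c)* — 8 states
  dba(a | c)*a — 16 states

16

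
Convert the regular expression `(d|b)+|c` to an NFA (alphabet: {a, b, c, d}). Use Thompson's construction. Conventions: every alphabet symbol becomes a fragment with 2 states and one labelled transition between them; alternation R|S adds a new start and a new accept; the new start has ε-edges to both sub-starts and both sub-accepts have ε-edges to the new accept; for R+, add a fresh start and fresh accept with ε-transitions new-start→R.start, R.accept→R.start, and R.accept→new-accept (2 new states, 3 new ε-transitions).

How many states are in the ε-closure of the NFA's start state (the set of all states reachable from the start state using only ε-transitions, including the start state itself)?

Let C(F) = |ε-closure(F.start)| within fragment F, and note whether F accepts ε. Symbol fragments have C = 1 and do not accept ε. Then:
  d|b → new start ε-reaches every alternative's start; none of them accept ε, so the new accept is not reached: C = 1 + 1 + 1 = 3
  (d|b)+ → new start ε-reaches only the body's start; the new accept needs a symbol first: C = 1 + 3 = 4
  (d|b)+|c → C = 1 + 4 + 1 = 6 (the new accept is not ε-reachable since no branch accepts ε)

6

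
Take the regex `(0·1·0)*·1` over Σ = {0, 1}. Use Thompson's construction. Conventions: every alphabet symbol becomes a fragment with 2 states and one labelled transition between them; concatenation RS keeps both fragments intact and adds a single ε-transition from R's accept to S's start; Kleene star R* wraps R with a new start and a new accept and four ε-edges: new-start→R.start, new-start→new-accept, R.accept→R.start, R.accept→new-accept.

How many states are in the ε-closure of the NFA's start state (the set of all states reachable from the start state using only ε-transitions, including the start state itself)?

4

Let C(F) = |ε-closure(F.start)| within fragment F, and note whether F accepts ε. Symbol fragments have C = 1 and do not accept ε. Then:
  0·1·0 : |ε-closure| equals the left operand's closure size = 1 (its accept is not ε-reachable, so the closure stops there)
  (0·1·0)* : |ε-closure| = 1 (new start) + 1 (body) + 1 (new accept) = 3
  (0·1·0)*·1 : the left operand accepts ε, so the closure extends into the next operand (via the concat ε-link); |ε-closure| = 3 + 1 = 4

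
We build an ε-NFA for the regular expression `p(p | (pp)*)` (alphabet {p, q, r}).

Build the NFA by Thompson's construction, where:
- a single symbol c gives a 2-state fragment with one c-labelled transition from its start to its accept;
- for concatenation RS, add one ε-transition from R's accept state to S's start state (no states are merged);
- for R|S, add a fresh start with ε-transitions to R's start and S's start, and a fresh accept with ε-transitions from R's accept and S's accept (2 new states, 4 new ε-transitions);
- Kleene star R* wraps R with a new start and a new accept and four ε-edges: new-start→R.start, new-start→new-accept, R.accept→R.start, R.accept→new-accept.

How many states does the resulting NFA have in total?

12

Recursing over subexpressions:
Each of the 4 symbol leaves contributes a 2-state fragment.
  pp → 4 states
  (pp)* → 6 states
  p | (pp)* → 10 states
  p(p | (pp)*) → 12 states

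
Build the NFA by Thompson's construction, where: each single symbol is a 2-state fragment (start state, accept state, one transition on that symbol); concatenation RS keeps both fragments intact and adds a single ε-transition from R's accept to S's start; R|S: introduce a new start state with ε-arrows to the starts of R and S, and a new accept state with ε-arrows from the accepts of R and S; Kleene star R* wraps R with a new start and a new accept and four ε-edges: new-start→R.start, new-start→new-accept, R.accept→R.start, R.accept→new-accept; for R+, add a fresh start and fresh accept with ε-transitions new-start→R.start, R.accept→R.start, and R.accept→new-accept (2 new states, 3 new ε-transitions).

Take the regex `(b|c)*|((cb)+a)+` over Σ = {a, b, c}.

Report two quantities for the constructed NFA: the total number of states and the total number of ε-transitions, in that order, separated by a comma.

Per subexpression:
Each of the 5 symbol leaves contributes 2 states and 0 ε-transitions.
  b|c = 6 states, 4 ε-transitions
  (b|c)* = 8 states, 8 ε-transitions
  cb = 4 states, 1 ε-transition
  (cb)+ = 6 states, 4 ε-transitions
  (cb)+a = 8 states, 5 ε-transitions
  ((cb)+a)+ = 10 states, 8 ε-transitions
  (b|c)*|((cb)+a)+ = 20 states, 20 ε-transitions

20, 20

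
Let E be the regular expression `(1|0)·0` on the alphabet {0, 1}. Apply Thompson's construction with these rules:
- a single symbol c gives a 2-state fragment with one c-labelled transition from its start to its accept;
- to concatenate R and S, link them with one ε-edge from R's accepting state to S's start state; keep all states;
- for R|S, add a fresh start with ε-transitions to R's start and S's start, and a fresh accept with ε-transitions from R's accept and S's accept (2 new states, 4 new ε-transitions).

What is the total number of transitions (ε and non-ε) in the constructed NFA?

8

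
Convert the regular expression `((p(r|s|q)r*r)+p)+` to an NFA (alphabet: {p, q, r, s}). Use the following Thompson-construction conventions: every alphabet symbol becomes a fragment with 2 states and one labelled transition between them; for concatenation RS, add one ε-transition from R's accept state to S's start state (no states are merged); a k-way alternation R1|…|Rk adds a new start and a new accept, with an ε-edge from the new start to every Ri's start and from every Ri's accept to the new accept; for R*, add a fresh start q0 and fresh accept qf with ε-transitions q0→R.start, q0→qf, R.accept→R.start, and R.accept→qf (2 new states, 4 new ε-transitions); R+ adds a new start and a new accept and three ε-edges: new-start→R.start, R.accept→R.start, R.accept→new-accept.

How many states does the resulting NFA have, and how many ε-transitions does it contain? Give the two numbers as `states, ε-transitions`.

22, 20

Recursing over subexpressions:
Each of the 7 symbol leaves contributes 2 states and 0 ε-transitions.
  r|s|q → 8 states, 6 ε-transitions
  r* → 4 states, 4 ε-transitions
  p(r|s|q)r*r → 16 states, 13 ε-transitions
  (p(r|s|q)r*r)+ → 18 states, 16 ε-transitions
  (p(r|s|q)r*r)+p → 20 states, 17 ε-transitions
  ((p(r|s|q)r*r)+p)+ → 22 states, 20 ε-transitions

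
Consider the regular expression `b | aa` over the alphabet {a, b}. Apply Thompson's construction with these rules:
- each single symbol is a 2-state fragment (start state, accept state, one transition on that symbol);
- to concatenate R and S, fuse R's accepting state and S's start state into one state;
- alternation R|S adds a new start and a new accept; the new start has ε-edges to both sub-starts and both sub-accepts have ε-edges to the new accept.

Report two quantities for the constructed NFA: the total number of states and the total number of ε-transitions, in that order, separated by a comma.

Bottom-up over the parse tree:
Each of the 3 symbol leaves contributes 2 states and 0 ε-transitions.
  aa = 3 states, 0 ε-transitions
  b | aa = 7 states, 4 ε-transitions

7, 4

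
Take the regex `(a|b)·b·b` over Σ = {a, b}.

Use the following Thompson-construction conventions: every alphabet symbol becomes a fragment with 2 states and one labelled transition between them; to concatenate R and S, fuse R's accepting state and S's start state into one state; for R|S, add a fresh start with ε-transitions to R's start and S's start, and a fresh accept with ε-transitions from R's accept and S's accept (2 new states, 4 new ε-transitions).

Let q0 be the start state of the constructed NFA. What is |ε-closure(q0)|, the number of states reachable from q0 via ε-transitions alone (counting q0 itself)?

3

Let C(F) = |ε-closure(F.start)| within fragment F, and note whether F accepts ε. Symbol fragments have C = 1 and do not accept ε. Then:
  a|b : new start ε-reaches every alternative's start; none of them accept ε, so the new accept is not reached: C = 1 + 1 + 1 = 3
  (a|b)·b·b : C equals the left operand's closure size = 3 (its accept is not ε-reachable, so the closure stops there)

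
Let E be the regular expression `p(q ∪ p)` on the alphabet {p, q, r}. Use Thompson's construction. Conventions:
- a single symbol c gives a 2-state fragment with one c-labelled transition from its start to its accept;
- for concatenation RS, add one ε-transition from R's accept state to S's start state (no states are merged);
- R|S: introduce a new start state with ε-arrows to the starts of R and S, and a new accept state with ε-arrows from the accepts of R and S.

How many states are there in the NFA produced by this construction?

Recursing over subexpressions:
Each of the 3 symbol leaves contributes a 2-state fragment.
  q ∪ p = 6 states
  p(q ∪ p) = 8 states

8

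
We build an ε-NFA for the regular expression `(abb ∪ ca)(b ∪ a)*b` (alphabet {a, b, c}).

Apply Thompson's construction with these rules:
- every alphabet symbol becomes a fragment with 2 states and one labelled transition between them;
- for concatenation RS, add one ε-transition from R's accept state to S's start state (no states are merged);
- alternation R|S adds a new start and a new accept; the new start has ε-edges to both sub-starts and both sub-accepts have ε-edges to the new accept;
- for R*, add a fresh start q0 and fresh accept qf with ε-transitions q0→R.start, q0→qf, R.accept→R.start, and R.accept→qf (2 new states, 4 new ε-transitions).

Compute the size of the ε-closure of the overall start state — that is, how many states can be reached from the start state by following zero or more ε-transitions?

3

Let C(F) = |ε-closure(F.start)| within fragment F, and note whether F accepts ε. Symbol fragments have C = 1 and do not accept ε. Then:
  abb — |closure| equals the left operand's closure size = 1 (its accept is not ε-reachable, so the closure stops there)
  ca — |closure| equals the left operand's closure size = 1 (its accept is not ε-reachable, so the closure stops there)
  abb ∪ ca — new start ε-reaches every alternative's start; none of them accept ε, so the new accept is not reached: |closure| = 1 + 1 + 1 = 3
  b ∪ a — |closure| = 1 + 1 + 1 = 3 (the new accept is not ε-reachable since no branch accepts ε)
  (b ∪ a)* — |closure| = 1 (new start) + 3 (body) + 1 (new accept) = 5
  (abb ∪ ca)(b ∪ a)*b — same as the first factor's closure: |closure| = 3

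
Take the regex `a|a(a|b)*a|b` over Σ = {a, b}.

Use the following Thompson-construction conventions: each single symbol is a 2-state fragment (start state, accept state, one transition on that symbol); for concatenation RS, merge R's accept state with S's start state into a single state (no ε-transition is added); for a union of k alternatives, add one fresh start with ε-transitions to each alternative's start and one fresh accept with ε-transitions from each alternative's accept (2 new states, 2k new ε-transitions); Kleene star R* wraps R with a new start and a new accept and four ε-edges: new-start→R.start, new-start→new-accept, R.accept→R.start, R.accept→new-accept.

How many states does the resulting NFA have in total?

16

Recursing over subexpressions:
Each of the 6 symbol leaves contributes a 2-state fragment.
  a|b = 6 states
  (a|b)* = 8 states
  a(a|b)*a = 10 states
  a|a(a|b)*a|b = 16 states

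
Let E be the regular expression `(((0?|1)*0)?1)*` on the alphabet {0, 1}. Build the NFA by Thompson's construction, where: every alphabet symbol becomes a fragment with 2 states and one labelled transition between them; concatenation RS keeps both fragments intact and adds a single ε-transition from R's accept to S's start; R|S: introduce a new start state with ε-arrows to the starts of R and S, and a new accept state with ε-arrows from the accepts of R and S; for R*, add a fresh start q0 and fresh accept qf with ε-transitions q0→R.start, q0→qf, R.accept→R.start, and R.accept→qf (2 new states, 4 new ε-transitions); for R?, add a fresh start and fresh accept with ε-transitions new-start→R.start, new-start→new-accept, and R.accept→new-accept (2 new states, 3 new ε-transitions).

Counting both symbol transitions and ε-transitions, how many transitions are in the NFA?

24

Per subexpression:
Each of the 4 symbol leaves contributes 1 transition (1 symbol, 0 ε).
  0? → 4 transitions (1 symbol, 3 ε)
  0?|1 → 9 transitions (2 symbol, 7 ε)
  (0?|1)* → 13 transitions (2 symbol, 11 ε)
  (0?|1)*0 → 15 transitions (3 symbol, 12 ε)
  ((0?|1)*0)? → 18 transitions (3 symbol, 15 ε)
  ((0?|1)*0)?1 → 20 transitions (4 symbol, 16 ε)
  (((0?|1)*0)?1)* → 24 transitions (4 symbol, 20 ε)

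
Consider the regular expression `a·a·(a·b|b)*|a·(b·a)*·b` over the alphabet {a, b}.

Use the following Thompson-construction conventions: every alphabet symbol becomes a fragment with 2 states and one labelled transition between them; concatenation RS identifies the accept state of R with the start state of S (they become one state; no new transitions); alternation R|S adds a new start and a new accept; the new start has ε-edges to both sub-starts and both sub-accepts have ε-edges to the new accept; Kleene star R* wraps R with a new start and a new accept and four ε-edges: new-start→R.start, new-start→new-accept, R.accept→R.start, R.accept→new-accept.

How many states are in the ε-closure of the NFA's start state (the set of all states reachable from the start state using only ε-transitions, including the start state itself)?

3

Compute the ε-closure size of each fragment's start state recursively; a symbol fragment's start has no outgoing ε-edge, so its closure is just itself (size 1).
  a·b : same as the first factor's closure: |closure| = 1
  a·b|b : new start ε-reaches every alternative's start; none of them accept ε, so the new accept is not reached: |closure| = 1 + 1 + 1 = 3
  (a·b|b)* : the star's fresh start ε-reaches both the body's start and the fresh accept: |closure| = 2 + 3 = 5
  a·a·(a·b|b)* : |closure| equals the left operand's closure size = 1 (its accept is not ε-reachable, so the closure stops there)
  b·a : |closure| equals the left operand's closure size = 1 (its accept is not ε-reachable, so the closure stops there)
  (b·a)* : new start has ε-edges to the inner start and to the new accept, so |closure| = 2 + 1 = 3
  a·(b·a)*·b : same as the first factor's closure: |closure| = 1
  a·a·(a·b|b)*|a·(b·a)*·b : new start ε-reaches every alternative's start; none of them accept ε, so the new accept is not reached: |closure| = 1 + 1 + 1 = 3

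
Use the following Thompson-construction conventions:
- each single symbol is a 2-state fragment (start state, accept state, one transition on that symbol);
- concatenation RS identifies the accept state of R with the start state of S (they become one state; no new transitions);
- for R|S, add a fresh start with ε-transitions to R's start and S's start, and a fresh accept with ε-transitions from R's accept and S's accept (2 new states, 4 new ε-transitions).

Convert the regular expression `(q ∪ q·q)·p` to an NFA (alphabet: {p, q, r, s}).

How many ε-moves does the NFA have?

4

Building bottom-up:
Each of the 4 symbol leaves contributes 0 ε-transitions.
  q·q → 0 ε-transitions
  q ∪ q·q → 4 ε-transitions
  (q ∪ q·q)·p → 4 ε-transitions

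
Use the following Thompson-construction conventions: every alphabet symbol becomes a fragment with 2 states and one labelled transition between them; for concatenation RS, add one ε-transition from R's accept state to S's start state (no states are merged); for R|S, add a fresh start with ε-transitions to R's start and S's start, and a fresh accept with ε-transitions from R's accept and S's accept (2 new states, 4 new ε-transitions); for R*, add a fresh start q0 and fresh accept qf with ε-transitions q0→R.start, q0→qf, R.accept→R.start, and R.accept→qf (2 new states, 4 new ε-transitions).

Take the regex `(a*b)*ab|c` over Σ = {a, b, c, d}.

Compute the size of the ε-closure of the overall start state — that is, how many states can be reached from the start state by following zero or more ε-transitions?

Let C(F) = |ε-closure(F.start)| within fragment F, and note whether F accepts ε. Symbol fragments have C = 1 and do not accept ε. Then:
  a* → the star's fresh start ε-reaches both the body's start and the fresh accept: C = 2 + 1 = 3
  a*b → the left operand accepts ε, so the closure extends into the next operand (via the concat ε-link); C = 3 + 1 = 4
  (a*b)* → new start has ε-edges to the inner start and to the new accept, so C = 2 + 4 = 6
  (a*b)*ab → C = 6 + 1 = 7 (closure spills across the concat boundary because the left factor accepts ε)
  (a*b)*ab|c → new start ε-reaches every alternative's start; none of them accept ε, so the new accept is not reached: C = 1 + 7 + 1 = 9

9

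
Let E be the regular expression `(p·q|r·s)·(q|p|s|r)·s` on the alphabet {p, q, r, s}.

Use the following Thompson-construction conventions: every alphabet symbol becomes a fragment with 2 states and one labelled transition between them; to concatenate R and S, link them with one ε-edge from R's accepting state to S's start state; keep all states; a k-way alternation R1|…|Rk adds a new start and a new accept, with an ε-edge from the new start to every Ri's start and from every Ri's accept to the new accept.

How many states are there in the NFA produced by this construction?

22

Recursing over subexpressions:
Each of the 9 symbol leaves contributes a 2-state fragment.
  p·q → 4 states
  r·s → 4 states
  p·q|r·s → 10 states
  q|p|s|r → 10 states
  (p·q|r·s)·(q|p|s|r)·s → 22 states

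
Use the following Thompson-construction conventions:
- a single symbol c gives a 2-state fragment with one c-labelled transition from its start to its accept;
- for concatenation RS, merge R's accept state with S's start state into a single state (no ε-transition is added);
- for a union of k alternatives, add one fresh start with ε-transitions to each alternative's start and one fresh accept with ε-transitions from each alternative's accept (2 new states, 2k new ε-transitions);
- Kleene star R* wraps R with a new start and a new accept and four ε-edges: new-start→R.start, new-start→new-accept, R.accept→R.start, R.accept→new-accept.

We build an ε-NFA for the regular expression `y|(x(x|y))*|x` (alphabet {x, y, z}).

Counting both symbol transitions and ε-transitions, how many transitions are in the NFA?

Recursing over subexpressions:
Each of the 5 symbol leaves contributes 1 transition (1 symbol, 0 ε).
  x|y → 6 transitions (2 symbol, 4 ε)
  x(x|y) → 7 transitions (3 symbol, 4 ε)
  (x(x|y))* → 11 transitions (3 symbol, 8 ε)
  y|(x(x|y))*|x → 19 transitions (5 symbol, 14 ε)

19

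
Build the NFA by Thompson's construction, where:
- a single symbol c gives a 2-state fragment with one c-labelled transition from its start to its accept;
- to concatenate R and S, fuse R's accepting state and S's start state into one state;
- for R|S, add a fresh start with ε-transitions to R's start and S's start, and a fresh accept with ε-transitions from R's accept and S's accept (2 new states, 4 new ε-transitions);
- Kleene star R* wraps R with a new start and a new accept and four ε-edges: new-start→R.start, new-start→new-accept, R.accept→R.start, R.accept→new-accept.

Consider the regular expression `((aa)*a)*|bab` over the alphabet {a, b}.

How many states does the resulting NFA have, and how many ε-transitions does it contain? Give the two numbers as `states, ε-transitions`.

14, 12

Building bottom-up:
Each of the 6 symbol leaves contributes 2 states and 0 ε-transitions.
  aa → 3 states, 0 ε-transitions
  (aa)* → 5 states, 4 ε-transitions
  (aa)*a → 6 states, 4 ε-transitions
  ((aa)*a)* → 8 states, 8 ε-transitions
  bab → 4 states, 0 ε-transitions
  ((aa)*a)*|bab → 14 states, 12 ε-transitions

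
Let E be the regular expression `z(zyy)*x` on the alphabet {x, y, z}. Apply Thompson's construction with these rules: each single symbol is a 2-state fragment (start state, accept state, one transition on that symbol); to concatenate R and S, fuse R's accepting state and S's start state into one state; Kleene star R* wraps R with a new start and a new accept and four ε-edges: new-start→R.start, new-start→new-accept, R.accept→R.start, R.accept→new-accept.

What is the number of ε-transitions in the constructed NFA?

By structural recursion:
Each of the 5 symbol leaves contributes 0 ε-transitions.
  zyy = 0 ε-transitions
  (zyy)* = 4 ε-transitions
  z(zyy)*x = 4 ε-transitions

4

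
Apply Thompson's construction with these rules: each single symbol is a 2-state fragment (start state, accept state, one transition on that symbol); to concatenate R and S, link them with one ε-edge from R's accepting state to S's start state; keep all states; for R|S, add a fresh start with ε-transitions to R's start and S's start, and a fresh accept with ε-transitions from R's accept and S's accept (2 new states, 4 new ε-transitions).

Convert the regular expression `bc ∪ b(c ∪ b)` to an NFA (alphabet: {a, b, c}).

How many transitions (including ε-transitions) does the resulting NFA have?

Building bottom-up:
Each of the 5 symbol leaves contributes 1 transition (1 symbol, 0 ε).
  bc → 3 transitions (2 symbol, 1 ε)
  c ∪ b → 6 transitions (2 symbol, 4 ε)
  b(c ∪ b) → 8 transitions (3 symbol, 5 ε)
  bc ∪ b(c ∪ b) → 15 transitions (5 symbol, 10 ε)

15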